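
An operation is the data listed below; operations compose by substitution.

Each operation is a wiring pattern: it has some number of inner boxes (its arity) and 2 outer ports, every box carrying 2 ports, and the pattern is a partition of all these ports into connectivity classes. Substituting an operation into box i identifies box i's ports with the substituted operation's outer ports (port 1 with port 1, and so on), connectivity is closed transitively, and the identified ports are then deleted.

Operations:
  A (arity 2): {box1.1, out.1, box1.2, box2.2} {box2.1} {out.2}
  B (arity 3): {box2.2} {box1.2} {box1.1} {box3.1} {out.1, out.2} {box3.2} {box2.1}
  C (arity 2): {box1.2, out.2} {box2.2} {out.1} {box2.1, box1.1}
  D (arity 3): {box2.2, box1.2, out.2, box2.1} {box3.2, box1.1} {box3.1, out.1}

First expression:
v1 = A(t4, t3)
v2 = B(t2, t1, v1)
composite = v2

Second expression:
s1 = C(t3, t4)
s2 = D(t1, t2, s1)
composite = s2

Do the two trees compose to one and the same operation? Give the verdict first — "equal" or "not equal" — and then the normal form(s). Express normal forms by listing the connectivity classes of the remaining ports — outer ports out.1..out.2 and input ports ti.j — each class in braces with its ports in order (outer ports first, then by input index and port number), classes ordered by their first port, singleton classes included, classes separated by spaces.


not equal; first: {out.1, out.2} {t1.1} {t1.2} {t2.1} {t2.2} {t3.1} {t3.2, t4.1, t4.2}; second: {out.1} {out.2, t1.2, t2.1, t2.2} {t1.1, t3.2} {t3.1, t4.1} {t4.2}

Normal form of the first expression: {out.1, out.2} {t1.1} {t1.2} {t2.1} {t2.2} {t3.1} {t3.2, t4.1, t4.2}
Normal form of the second expression: {out.1} {out.2, t1.2, t2.1, t2.2} {t1.1, t3.2} {t3.1, t4.1} {t4.2}
No match — not equal.


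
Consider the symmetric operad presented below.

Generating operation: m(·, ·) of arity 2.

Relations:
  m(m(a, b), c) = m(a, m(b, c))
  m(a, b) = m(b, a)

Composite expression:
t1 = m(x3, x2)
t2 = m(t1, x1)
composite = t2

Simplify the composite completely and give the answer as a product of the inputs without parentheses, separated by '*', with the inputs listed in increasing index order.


x1 * x2 * x3

Reordering under m is free, so list the x-inputs canonically.
m(x3, x2) unparenthesizes to x3 * x2
m(m(x3, x2), x1) unparenthesizes to x3 * x2 * x1
the factors in increasing index order: x1 * x2 * x3


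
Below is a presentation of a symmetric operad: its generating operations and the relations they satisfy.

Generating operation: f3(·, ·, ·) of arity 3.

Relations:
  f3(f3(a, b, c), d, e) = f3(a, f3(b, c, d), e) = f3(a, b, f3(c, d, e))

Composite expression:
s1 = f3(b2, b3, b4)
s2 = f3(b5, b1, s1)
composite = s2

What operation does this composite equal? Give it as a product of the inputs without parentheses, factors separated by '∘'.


b5 ∘ b1 ∘ b2 ∘ b3 ∘ b4

Under associativity of f3, the answer is the b's in reading order.
f3(b2, b3, b4) collapses to b2 ∘ b3 ∘ b4
f3(b5, b1, f3(b2, b3, b4)) collapses to b5 ∘ b1 ∘ b2 ∘ b3 ∘ b4


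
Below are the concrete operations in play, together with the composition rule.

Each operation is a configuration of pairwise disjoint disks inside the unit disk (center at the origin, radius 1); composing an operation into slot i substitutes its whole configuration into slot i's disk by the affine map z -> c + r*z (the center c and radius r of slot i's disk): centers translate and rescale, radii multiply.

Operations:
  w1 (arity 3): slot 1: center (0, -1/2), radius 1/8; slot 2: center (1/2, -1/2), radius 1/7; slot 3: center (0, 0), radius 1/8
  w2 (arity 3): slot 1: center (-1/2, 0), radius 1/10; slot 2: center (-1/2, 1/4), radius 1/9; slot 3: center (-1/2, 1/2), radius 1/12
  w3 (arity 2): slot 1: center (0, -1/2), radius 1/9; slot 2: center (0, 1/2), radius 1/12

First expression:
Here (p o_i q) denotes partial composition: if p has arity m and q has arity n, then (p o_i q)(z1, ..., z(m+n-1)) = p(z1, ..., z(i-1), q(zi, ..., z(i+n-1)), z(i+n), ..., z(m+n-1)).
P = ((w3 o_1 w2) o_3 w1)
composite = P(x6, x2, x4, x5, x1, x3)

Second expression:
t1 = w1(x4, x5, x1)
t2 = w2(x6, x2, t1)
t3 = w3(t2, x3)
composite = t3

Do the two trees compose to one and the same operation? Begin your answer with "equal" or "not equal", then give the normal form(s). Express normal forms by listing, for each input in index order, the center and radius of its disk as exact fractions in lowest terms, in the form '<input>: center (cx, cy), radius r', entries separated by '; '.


Reducing the first expression gives x1: center (-1/18, -4/9), radius 1/864; x2: center (-1/18, -17/36), radius 1/81; x3: center (0, 1/2), radius 1/12; x4: center (-1/18, -97/216), radius 1/864; x5: center (-11/216, -97/216), radius 1/756; x6: center (-1/18, -1/2), radius 1/90
Reducing the second expression gives x1: center (-1/18, -4/9), radius 1/864; x2: center (-1/18, -17/36), radius 1/81; x3: center (0, 1/2), radius 1/12; x4: center (-1/18, -97/216), radius 1/864; x5: center (-11/216, -97/216), radius 1/756; x6: center (-1/18, -1/2), radius 1/90
The forms coincide; equal.

equal; the common form is x1: center (-1/18, -4/9), radius 1/864; x2: center (-1/18, -17/36), radius 1/81; x3: center (0, 1/2), radius 1/12; x4: center (-1/18, -97/216), radius 1/864; x5: center (-11/216, -97/216), radius 1/756; x6: center (-1/18, -1/2), radius 1/90


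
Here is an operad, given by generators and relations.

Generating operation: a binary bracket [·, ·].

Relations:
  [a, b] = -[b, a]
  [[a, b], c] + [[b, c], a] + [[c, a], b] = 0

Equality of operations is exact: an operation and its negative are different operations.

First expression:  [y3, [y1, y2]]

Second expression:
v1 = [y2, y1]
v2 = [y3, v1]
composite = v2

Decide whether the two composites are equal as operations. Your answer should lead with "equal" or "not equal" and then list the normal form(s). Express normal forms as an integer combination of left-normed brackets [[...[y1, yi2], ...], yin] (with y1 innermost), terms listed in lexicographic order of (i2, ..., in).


not equal: they reduce to -[[y1, y2], y3] and [[y1, y2], y3]

The first expression, normalized: -[[y1, y2], y3]
The second expression, normalized: [[y1, y2], y3]
The forms do not match — not equal.


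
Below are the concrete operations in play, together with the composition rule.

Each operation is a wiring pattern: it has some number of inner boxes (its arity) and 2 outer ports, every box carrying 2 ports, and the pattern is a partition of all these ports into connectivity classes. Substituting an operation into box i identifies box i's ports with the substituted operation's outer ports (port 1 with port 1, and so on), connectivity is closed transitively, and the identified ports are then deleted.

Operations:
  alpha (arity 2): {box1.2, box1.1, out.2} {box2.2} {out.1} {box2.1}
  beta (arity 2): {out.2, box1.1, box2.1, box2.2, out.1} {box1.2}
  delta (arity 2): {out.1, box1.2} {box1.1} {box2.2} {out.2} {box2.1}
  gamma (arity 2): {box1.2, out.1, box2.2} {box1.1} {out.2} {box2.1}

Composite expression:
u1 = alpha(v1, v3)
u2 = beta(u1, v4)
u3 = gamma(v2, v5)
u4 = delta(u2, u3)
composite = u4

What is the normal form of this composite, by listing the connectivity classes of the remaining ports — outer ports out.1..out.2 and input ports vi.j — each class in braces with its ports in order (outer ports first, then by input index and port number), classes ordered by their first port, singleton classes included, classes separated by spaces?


Substituting into delta glues patterns; closure does the rest.
through alpha, on inputs (v1, v3): {out.1} {out.2, v1.1, v1.2} {v3.1} {v3.2} (out.j = stage outer ports)
through beta, on inputs (v1, v3, v4): {out.1, out.2, v4.1, v4.2} {v1.1, v1.2} {v3.1} {v3.2} (out.j = stage outer ports)
through gamma, on inputs (v2, v5): {out.1, v2.2, v5.2} {out.2} {v2.1} {v5.1} (out.j = stage outer ports)
through delta, on inputs (v1, v3, v4, v2, v5): {out.1, v4.1, v4.2} {out.2} {v1.1, v1.2} {v2.1} {v2.2, v5.2} {v3.1} {v3.2} {v5.1} (out.j = stage outer ports)

{out.1, v4.1, v4.2} {out.2} {v1.1, v1.2} {v2.1} {v2.2, v5.2} {v3.1} {v3.2} {v5.1}


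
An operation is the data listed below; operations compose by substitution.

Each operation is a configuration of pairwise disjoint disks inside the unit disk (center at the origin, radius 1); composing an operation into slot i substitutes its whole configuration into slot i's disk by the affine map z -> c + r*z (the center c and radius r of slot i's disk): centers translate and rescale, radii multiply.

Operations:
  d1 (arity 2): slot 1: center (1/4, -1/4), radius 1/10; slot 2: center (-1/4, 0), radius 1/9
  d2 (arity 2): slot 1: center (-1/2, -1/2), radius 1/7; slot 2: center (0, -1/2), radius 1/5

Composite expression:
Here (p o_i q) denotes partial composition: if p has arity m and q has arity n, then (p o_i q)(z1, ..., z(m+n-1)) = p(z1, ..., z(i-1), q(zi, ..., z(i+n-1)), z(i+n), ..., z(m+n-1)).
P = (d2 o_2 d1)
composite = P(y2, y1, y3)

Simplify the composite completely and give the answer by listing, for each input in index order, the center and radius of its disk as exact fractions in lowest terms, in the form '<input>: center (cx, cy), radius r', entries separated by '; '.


y1: center (1/20, -11/20), radius 1/50; y2: center (-1/2, -1/2), radius 1/7; y3: center (-1/20, -1/2), radius 1/45

Follow each y-input down from d2: c' goes to c + r*c', radius to r*r'.
input y2: composing its 1 substitution step yields center (-1/2, -1/2), radius 1/7
input y1: composing its 2 substitution steps yields center (1/20, -11/20), radius 1/50
input y3: composing its 2 substitution steps yields center (-1/20, -1/2), radius 1/45


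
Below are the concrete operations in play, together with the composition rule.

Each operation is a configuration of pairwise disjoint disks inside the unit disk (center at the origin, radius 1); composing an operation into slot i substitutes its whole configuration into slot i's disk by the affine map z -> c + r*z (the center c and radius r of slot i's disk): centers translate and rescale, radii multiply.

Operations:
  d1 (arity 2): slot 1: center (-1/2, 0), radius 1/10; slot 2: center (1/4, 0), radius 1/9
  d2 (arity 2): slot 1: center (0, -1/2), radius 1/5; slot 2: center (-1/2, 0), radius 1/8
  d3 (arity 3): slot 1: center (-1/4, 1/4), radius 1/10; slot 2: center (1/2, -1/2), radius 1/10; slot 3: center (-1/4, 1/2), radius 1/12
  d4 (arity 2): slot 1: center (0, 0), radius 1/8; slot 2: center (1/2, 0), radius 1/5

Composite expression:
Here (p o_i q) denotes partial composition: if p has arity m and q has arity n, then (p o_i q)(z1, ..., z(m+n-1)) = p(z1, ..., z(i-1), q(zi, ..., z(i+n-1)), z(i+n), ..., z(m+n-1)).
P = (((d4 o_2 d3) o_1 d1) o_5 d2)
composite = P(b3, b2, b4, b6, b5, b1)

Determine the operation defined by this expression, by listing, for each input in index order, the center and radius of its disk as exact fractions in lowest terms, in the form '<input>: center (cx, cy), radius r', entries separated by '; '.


Below d4, radii multiply path by path; the b-disk centers shift.
for b3, the 2-step affine chain lands on center (-1/16, 0), radius 1/80
for b2, the 2-step affine chain lands on center (1/32, 0), radius 1/72
for b4, the 2-step affine chain lands on center (9/20, 1/20), radius 1/50
for b6, the 2-step affine chain lands on center (3/5, -1/10), radius 1/50
for b5, the 3-step affine chain lands on center (9/20, 11/120), radius 1/300
for b1, the 3-step affine chain lands on center (53/120, 1/10), radius 1/480

b1: center (53/120, 1/10), radius 1/480; b2: center (1/32, 0), radius 1/72; b3: center (-1/16, 0), radius 1/80; b4: center (9/20, 1/20), radius 1/50; b5: center (9/20, 11/120), radius 1/300; b6: center (3/5, -1/10), radius 1/50


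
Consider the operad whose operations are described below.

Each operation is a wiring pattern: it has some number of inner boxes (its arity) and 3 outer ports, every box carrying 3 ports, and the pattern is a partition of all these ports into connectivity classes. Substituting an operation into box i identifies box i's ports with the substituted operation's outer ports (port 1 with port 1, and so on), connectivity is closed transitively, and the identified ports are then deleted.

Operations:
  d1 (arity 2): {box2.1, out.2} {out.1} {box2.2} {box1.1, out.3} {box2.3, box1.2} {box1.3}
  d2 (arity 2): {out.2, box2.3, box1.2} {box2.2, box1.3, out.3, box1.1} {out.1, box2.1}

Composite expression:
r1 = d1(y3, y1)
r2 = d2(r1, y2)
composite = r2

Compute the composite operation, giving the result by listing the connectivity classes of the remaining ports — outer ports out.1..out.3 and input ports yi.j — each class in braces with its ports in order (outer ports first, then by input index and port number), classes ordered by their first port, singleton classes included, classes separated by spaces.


{out.1, y2.1} {out.2, y1.1, y2.3} {out.3, y2.2, y3.1} {y1.2} {y1.3, y3.2} {y3.3}


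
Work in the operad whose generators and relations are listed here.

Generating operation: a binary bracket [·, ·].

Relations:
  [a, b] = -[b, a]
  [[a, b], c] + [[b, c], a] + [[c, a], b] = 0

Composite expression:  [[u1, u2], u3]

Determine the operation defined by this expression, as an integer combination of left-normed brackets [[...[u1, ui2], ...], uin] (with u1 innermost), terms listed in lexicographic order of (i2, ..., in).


[[u1, u2], u3]

Skip Jacobi rewriting: expand, keep u1-initial words, read off terms.
Composite bracket: [[u1, u2], u3]
Applying ab - ba throughout gives 4 signed words (2^2 = 4).
Coefficients come from the u1-initial words:
  the word u1u2u3 carries sign +1 and contributes +[[u1, u2], u3]


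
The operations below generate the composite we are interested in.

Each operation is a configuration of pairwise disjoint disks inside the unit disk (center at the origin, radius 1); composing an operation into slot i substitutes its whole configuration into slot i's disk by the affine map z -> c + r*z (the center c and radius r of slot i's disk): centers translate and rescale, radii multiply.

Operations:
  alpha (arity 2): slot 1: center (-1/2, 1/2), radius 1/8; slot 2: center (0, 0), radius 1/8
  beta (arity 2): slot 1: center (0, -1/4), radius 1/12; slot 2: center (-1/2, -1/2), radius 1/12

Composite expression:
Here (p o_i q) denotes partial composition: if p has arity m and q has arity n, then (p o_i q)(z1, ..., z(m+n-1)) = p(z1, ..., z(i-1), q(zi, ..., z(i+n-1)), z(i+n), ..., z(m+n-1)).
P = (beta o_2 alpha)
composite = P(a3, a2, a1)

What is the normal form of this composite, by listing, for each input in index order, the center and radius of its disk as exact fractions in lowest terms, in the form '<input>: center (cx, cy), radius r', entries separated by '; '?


a1: center (-1/2, -1/2), radius 1/96; a2: center (-13/24, -11/24), radius 1/96; a3: center (0, -1/4), radius 1/12

Nesting under beta composes maps z -> c + r*z down each a-path.
a3: after 1 affine step, its disk has center (0, -1/4), radius 1/12
a2: after 2 affine steps, its disk has center (-13/24, -11/24), radius 1/96
a1: after 2 affine steps, its disk has center (-1/2, -1/2), radius 1/96


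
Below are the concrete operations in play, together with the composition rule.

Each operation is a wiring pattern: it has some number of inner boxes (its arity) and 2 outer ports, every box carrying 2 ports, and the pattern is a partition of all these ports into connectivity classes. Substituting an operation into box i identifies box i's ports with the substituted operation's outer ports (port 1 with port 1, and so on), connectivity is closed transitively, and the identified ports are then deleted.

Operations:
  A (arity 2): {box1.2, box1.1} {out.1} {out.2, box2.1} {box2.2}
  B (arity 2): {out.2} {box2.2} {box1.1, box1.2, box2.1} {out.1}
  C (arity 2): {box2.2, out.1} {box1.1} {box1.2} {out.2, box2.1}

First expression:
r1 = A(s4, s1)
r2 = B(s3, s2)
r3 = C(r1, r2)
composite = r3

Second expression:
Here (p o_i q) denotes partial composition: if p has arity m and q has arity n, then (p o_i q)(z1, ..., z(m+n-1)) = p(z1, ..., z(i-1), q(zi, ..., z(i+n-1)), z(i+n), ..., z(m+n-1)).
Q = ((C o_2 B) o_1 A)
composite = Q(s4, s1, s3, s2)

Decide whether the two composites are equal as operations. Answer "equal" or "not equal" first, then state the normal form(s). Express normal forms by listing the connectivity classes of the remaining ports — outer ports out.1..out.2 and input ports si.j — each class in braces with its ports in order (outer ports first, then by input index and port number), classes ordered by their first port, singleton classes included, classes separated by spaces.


equal; both compose to {out.1} {out.2} {s1.1} {s1.2} {s2.1, s3.1, s3.2} {s2.2} {s4.1, s4.2}


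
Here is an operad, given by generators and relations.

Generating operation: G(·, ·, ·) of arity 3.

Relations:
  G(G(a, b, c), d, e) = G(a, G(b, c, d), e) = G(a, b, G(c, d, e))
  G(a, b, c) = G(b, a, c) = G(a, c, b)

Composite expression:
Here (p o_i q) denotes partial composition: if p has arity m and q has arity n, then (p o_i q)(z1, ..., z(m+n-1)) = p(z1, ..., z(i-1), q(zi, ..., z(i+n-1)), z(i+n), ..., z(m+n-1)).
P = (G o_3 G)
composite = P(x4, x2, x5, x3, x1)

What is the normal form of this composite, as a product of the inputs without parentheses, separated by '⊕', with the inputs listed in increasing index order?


x1 ⊕ x2 ⊕ x3 ⊕ x4 ⊕ x5


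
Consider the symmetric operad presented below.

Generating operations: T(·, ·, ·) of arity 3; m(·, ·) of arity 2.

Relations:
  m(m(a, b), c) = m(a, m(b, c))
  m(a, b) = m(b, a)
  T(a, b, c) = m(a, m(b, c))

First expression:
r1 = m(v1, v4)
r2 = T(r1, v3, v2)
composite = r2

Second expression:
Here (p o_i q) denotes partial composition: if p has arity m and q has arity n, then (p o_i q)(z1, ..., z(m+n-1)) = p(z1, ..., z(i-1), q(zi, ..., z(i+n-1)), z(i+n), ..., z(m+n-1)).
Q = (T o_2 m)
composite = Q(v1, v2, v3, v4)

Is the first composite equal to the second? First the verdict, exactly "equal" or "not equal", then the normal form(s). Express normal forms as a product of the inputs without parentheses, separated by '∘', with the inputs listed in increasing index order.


The first expression reduces to v1 ∘ v2 ∘ v3 ∘ v4
The second expression reduces to v1 ∘ v2 ∘ v3 ∘ v4
Same normal form: equal.

equal; both compose to v1 ∘ v2 ∘ v3 ∘ v4


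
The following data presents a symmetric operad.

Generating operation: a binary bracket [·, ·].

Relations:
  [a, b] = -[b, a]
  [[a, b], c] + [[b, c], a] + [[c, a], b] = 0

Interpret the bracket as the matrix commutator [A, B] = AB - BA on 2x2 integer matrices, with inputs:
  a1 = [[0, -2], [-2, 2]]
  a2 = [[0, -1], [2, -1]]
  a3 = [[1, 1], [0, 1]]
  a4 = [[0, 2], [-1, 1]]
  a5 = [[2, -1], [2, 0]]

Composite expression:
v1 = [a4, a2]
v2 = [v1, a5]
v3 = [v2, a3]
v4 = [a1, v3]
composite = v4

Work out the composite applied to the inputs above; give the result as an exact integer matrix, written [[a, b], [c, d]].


[[-4, 44], [-40, 4]]

[a4, a2] = [[3, -1], [1, -3]]
[[a4, a2], a5] = [[-1, -4], [-10, 1]]
[[[a4, a2], a5], a3] = [[10, -2], [0, -10]]
[a1, [[[a4, a2], a5], a3]] = [[-4, 44], [-40, 4]]


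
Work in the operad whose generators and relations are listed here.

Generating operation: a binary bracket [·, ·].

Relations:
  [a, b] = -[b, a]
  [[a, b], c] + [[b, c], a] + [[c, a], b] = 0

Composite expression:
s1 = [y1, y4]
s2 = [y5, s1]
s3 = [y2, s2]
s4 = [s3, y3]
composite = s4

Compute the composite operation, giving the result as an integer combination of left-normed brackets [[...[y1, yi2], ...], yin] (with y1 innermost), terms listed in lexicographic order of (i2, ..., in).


[[[[y1, y4], y5], y2], y3]

Antisymmetry and Jacobi reduce to y1-anchored left-normed brackets.
Composite bracket: [[y2, [y5, [y1, y4]]], y3]
Full expansion: 16 signed words from ab - ba (2^4 = 16).
Only words starting with y1 matter:
  from y1y4y5y2y3, sign +1: term +[[[[y1, y4], y5], y2], y3]


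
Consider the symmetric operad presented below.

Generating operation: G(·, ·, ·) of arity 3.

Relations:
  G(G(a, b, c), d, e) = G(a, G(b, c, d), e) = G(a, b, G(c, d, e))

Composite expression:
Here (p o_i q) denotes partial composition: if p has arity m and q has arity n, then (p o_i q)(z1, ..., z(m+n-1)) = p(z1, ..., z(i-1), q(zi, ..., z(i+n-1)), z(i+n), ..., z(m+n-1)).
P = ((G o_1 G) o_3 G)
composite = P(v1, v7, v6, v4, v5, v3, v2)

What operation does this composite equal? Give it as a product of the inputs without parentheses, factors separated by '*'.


v1 * v7 * v6 * v4 * v5 * v3 * v2

Every regrouping of G is equal, so read the v-inputs in written order.
G(v6, v4, v5) collapses to v6 * v4 * v5
G(v1, v7, G(v6, v4, v5)) collapses to v1 * v7 * v6 * v4 * v5
G(G(v1, v7, G(v6, v4, v5)), v3, v2) collapses to v1 * v7 * v6 * v4 * v5 * v3 * v2


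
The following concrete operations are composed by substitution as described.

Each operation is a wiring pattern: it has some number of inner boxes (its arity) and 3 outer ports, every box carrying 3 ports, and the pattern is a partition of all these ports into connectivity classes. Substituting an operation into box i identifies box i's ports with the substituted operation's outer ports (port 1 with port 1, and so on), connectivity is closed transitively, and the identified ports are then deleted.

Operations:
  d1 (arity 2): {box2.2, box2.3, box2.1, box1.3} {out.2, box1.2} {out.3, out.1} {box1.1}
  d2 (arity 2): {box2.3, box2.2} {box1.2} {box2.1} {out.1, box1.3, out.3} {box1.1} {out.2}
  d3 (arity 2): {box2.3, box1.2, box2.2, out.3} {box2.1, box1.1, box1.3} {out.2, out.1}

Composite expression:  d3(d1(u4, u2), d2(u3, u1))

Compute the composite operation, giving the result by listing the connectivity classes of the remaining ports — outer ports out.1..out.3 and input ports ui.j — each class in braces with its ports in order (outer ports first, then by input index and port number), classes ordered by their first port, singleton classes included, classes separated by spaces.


Treat the ports identified at d3 as solder joints: merge, then drop.
through d1, on inputs (u4, u2): {out.1, out.3} {out.2, u4.2} {u2.1, u2.2, u2.3, u4.3} {u4.1} (out.j = stage outer ports)
through d2, on inputs (u3, u1): {out.1, out.3, u3.3} {out.2} {u1.1} {u1.2, u1.3} {u3.1} {u3.2} (out.j = stage outer ports)
through d3, on inputs (u4, u2, u3, u1): {out.1, out.2} {out.3, u3.3, u4.2} {u1.1} {u1.2, u1.3} {u2.1, u2.2, u2.3, u4.3} {u3.1} {u3.2} {u4.1} (out.j = stage outer ports)

{out.1, out.2} {out.3, u3.3, u4.2} {u1.1} {u1.2, u1.3} {u2.1, u2.2, u2.3, u4.3} {u3.1} {u3.2} {u4.1}


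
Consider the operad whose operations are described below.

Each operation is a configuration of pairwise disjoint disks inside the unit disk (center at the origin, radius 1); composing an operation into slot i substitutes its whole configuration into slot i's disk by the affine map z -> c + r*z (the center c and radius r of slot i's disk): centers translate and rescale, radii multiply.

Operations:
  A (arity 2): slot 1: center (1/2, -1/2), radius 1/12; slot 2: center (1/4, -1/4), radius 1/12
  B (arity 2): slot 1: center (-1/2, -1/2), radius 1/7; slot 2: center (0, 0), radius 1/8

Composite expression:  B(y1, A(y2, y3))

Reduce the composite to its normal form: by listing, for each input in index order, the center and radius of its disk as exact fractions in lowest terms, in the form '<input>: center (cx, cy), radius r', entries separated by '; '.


y1: center (-1/2, -1/2), radius 1/7; y2: center (1/16, -1/16), radius 1/96; y3: center (1/32, -1/32), radius 1/96


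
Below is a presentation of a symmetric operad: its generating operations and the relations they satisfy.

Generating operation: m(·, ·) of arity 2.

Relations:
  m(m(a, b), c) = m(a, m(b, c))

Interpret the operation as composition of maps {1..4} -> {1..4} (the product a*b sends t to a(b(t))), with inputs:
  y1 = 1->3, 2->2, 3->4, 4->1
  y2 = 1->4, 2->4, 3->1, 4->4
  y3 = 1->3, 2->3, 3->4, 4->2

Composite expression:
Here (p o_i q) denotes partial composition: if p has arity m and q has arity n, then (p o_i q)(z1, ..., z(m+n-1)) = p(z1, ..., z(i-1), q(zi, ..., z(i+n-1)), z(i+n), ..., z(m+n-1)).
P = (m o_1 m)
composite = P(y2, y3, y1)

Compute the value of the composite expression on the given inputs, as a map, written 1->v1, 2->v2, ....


m(y2, y3) = 1->1, 2->1, 3->4, 4->4
m(m(y2, y3), y1) = 1->4, 2->1, 3->4, 4->1

1->4, 2->1, 3->4, 4->1


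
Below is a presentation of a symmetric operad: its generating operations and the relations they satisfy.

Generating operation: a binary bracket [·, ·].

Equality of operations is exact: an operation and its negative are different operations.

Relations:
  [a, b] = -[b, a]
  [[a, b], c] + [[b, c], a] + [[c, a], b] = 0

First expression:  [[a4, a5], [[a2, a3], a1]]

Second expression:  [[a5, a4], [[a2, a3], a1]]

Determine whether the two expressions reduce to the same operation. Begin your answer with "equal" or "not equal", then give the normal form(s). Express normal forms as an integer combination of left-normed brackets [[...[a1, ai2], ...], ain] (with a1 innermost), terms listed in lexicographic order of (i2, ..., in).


The first composite normalizes to [[[[a1, a2], a3], a4], a5] - [[[[a1, a2], a3], a5], a4] - [[[[a1, a3], a2], a4], a5] + [[[[a1, a3], a2], a5], a4]
The second composite normalizes to -[[[[a1, a2], a3], a4], a5] + [[[[a1, a2], a3], a5], a4] + [[[[a1, a3], a2], a4], a5] - [[[[a1, a3], a2], a5], a4]
Different reductions; not equal.

not equal; first: [[[[a1, a2], a3], a4], a5] - [[[[a1, a2], a3], a5], a4] - [[[[a1, a3], a2], a4], a5] + [[[[a1, a3], a2], a5], a4]; second: -[[[[a1, a2], a3], a4], a5] + [[[[a1, a2], a3], a5], a4] + [[[[a1, a3], a2], a4], a5] - [[[[a1, a3], a2], a5], a4]


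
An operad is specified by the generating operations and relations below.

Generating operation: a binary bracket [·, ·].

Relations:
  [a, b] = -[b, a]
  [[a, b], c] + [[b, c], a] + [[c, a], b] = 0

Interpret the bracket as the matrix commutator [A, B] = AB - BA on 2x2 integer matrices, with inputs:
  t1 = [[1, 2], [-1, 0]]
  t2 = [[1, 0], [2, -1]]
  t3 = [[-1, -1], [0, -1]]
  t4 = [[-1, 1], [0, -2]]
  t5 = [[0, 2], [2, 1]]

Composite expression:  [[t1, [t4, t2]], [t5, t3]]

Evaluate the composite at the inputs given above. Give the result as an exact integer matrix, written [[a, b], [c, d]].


[[2, 28], [-8, -2]]


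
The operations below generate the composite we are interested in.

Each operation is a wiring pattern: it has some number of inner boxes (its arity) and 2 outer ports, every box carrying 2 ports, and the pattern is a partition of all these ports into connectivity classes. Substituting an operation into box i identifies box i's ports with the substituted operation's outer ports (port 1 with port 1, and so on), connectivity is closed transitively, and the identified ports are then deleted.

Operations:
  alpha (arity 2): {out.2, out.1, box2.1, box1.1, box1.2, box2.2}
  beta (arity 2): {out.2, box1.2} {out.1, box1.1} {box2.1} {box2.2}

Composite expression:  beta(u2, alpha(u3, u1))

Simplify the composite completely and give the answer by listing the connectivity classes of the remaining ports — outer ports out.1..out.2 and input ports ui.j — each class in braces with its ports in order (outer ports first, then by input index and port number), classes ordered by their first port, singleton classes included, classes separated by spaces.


{out.1, u2.1} {out.2, u2.2} {u1.1, u1.2, u3.1, u3.2}

Substituting into beta glues patterns; closure does the rest.
composing alpha on (u3, u1), with out.j its own outer ports: {out.1, out.2, u1.1, u1.2, u3.1, u3.2}
composing beta on (u2, u3, u1), with out.j its own outer ports: {out.1, u2.1} {out.2, u2.2} {u1.1, u1.2, u3.1, u3.2}


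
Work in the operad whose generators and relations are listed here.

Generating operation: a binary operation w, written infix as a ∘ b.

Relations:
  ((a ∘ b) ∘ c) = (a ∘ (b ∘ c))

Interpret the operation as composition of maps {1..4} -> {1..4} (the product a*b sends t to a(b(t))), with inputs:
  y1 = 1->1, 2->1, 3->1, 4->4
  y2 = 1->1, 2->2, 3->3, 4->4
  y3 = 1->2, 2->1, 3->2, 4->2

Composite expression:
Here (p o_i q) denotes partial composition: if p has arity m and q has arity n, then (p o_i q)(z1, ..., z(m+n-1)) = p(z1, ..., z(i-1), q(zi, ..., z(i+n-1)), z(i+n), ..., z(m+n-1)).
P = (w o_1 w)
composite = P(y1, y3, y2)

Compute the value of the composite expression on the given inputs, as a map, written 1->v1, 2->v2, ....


1->1, 2->1, 3->1, 4->1


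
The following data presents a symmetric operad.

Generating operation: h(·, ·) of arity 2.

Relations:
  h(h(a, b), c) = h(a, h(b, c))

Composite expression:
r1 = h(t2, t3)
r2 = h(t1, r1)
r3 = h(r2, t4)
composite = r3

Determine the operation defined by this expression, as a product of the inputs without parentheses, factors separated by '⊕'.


t1 ⊕ t2 ⊕ t3 ⊕ t4

Every regrouping of h is equal, so read the t-inputs in written order.
h(t2, t3) reduces to t2 ⊕ t3
h(t1, h(t2, t3)) reduces to t1 ⊕ t2 ⊕ t3
h(h(t1, h(t2, t3)), t4) reduces to t1 ⊕ t2 ⊕ t3 ⊕ t4


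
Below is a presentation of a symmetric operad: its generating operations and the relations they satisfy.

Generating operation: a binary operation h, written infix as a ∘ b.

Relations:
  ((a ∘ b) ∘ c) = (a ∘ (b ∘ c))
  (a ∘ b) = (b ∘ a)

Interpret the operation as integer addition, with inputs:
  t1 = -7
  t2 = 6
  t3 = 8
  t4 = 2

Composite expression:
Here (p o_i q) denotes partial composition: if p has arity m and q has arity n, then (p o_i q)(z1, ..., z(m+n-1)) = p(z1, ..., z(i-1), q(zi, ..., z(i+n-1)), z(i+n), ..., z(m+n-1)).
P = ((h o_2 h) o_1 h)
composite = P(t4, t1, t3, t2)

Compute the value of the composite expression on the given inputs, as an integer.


(t4 ∘ t1) = -5
(t3 ∘ t2) = 14
((t4 ∘ t1) ∘ (t3 ∘ t2)) = 9

9


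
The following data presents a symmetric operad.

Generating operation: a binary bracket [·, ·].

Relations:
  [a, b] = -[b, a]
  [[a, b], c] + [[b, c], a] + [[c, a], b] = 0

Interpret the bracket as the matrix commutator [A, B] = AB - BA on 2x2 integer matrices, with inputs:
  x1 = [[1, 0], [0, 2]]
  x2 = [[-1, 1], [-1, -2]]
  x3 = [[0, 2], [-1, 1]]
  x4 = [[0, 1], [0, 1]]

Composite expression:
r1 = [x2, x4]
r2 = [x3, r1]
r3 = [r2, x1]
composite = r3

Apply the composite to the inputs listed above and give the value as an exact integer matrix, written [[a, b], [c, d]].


[x2, x4] = [[1, 2], [1, -1]]
[x3, [x2, x4]] = [[4, -6], [-1, -4]]
[[x3, [x2, x4]], x1] = [[0, -6], [1, 0]]

[[0, -6], [1, 0]]


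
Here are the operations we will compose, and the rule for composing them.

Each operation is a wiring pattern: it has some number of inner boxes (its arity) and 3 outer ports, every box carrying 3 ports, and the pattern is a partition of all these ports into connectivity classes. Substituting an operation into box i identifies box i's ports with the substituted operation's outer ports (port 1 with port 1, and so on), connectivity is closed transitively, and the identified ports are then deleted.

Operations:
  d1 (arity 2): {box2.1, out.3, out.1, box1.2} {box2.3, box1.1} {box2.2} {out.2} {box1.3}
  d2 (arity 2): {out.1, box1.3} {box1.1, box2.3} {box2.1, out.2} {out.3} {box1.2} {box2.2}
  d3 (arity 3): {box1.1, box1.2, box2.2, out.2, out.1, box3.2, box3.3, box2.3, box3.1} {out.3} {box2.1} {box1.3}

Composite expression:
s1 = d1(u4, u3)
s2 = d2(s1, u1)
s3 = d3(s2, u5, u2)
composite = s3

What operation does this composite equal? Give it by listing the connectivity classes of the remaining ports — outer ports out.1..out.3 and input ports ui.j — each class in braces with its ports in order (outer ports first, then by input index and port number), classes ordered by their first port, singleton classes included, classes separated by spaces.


{out.1, out.2, u1.1, u1.3, u2.1, u2.2, u2.3, u3.1, u4.2, u5.2, u5.3} {out.3} {u1.2} {u3.2} {u3.3, u4.1} {u4.3} {u5.1}

Treat the ports identified at d3 as solder joints: merge, then drop.
the subtree at d1 composes to {out.1, out.3, u3.1, u4.2} {out.2} {u3.2} {u3.3, u4.1} {u4.3} on (u4, u3); out.j = own outer ports
the subtree at d2 composes to {out.1, u1.3, u3.1, u4.2} {out.2, u1.1} {out.3} {u1.2} {u3.2} {u3.3, u4.1} {u4.3} on (u4, u3, u1); out.j = own outer ports
the subtree at d3 composes to {out.1, out.2, u1.1, u1.3, u2.1, u2.2, u2.3, u3.1, u4.2, u5.2, u5.3} {out.3} {u1.2} {u3.2} {u3.3, u4.1} {u4.3} {u5.1} on (u4, u3, u1, u5, u2); out.j = own outer ports


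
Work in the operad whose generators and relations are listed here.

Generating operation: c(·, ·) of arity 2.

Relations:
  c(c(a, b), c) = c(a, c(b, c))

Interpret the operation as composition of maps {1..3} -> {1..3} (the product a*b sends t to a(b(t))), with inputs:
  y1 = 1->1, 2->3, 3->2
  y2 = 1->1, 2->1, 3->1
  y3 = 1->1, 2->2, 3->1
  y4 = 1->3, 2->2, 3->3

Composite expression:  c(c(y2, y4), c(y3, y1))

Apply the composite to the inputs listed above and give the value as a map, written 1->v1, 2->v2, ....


1->1, 2->1, 3->1

c(y2, y4) = 1->1, 2->1, 3->1
c(y3, y1) = 1->1, 2->1, 3->2
c(c(y2, y4), c(y3, y1)) = 1->1, 2->1, 3->1


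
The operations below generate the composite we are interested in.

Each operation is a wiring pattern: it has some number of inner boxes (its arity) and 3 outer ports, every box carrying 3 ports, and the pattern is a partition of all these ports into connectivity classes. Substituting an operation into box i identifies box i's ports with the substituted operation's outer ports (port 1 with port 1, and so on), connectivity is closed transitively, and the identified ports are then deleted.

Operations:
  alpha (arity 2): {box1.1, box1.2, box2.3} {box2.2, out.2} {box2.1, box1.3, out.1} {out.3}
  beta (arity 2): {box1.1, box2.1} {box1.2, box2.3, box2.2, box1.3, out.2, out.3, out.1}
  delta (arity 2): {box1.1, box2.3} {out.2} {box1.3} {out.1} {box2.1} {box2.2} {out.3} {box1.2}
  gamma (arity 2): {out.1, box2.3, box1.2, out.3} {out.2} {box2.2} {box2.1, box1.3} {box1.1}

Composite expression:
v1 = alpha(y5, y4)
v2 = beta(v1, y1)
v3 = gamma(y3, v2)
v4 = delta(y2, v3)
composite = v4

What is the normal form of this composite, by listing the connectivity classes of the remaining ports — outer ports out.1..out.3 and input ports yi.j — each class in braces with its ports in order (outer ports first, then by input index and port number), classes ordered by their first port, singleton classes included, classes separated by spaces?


Substituting into delta glues patterns; closure does the rest.
the subtree at alpha composes to {out.1, y4.1, y5.3} {out.2, y4.2} {out.3} {y4.3, y5.1, y5.2} on (y5, y4); out.j = own outer ports
the subtree at beta composes to {out.1, out.2, out.3, y1.2, y1.3, y4.2} {y1.1, y4.1, y5.3} {y4.3, y5.1, y5.2} on (y5, y4, y1); out.j = own outer ports
the subtree at gamma composes to {out.1, out.3, y1.2, y1.3, y3.2, y3.3, y4.2} {out.2} {y1.1, y4.1, y5.3} {y3.1} {y4.3, y5.1, y5.2} on (y3, y5, y4, y1); out.j = own outer ports
the subtree at delta composes to {out.1} {out.2} {out.3} {y1.1, y4.1, y5.3} {y1.2, y1.3, y2.1, y3.2, y3.3, y4.2} {y2.2} {y2.3} {y3.1} {y4.3, y5.1, y5.2} on (y2, y3, y5, y4, y1); out.j = own outer ports

{out.1} {out.2} {out.3} {y1.1, y4.1, y5.3} {y1.2, y1.3, y2.1, y3.2, y3.3, y4.2} {y2.2} {y2.3} {y3.1} {y4.3, y5.1, y5.2}


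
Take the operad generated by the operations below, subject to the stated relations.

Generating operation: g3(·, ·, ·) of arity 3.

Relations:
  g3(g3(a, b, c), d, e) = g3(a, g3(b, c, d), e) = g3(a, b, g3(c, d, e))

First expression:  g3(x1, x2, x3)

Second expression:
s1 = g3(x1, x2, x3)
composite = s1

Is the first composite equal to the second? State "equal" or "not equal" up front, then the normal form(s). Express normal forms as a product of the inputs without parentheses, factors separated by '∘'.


In normal form, the first expression is x1 ∘ x2 ∘ x3
In normal form, the second expression is x1 ∘ x2 ∘ x3
The forms coincide; equal.

equal: each reduces to x1 ∘ x2 ∘ x3


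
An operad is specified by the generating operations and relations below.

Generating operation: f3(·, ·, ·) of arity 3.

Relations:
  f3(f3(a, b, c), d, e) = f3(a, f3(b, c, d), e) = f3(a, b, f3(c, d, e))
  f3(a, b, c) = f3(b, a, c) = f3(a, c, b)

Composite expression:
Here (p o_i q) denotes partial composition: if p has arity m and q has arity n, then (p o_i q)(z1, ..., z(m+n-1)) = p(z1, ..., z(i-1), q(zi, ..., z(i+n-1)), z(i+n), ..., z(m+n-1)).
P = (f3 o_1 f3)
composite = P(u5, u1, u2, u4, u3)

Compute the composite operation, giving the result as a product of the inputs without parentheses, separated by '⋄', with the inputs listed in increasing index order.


u1 ⋄ u2 ⋄ u3 ⋄ u4 ⋄ u5

Both nesting and order wash out for f3; what remains is which u's occur.
f3(u5, u1, u2) spells out as u5 ⋄ u1 ⋄ u2
f3(f3(u5, u1, u2), u4, u3) spells out as u5 ⋄ u1 ⋄ u2 ⋄ u4 ⋄ u3
commutativity sorts the factors: u1 ⋄ u2 ⋄ u3 ⋄ u4 ⋄ u5


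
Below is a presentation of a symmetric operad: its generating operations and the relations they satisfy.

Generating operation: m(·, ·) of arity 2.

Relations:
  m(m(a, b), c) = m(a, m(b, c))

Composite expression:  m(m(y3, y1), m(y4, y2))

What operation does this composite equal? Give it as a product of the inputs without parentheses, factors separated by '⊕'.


y3 ⊕ y1 ⊕ y4 ⊕ y2

All parenthesizations of m agree; list the y-inputs left to right.
m(y3, y1) linearizes to y3 ⊕ y1
m(y4, y2) linearizes to y4 ⊕ y2
m(m(y3, y1), m(y4, y2)) linearizes to y3 ⊕ y1 ⊕ y4 ⊕ y2


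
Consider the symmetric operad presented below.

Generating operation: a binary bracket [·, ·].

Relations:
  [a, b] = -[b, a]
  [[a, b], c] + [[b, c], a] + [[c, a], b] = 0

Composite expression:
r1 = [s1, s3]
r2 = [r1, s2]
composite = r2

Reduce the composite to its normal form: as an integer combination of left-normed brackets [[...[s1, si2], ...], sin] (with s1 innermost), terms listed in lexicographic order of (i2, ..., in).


[[s1, s3], s2]

Expand each bracket as ab - ba; the s1-initial words give the coefficients.
Composite bracket: [[s1, s3], s2]
Each bracket splits as ab - ba, giving 4 signed words (2^2 = 4).
Coefficients come from the s1-initial words:
  s1s3s2 appears with sign +1, giving the term +[[s1, s3], s2]


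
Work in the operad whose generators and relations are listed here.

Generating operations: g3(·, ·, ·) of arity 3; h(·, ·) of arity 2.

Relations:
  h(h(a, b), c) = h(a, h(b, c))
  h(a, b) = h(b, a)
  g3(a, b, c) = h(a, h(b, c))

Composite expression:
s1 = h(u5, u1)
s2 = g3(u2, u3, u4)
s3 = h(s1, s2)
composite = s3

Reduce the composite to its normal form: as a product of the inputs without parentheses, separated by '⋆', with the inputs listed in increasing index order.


u1 ⋆ u2 ⋆ u3 ⋆ u4 ⋆ u5

Shape and order are irrelevant to h; the u-input set decides.
h(u5, u1) flattens to u5 ⋆ u1
g3(u2, u3, u4) flattens to u2 ⋆ u3 ⋆ u4
h(h(u5, u1), g3(u2, u3, u4)) flattens to u5 ⋆ u1 ⋆ u2 ⋆ u3 ⋆ u4
putting the inputs in ascending order: u1 ⋆ u2 ⋆ u3 ⋆ u4 ⋆ u5


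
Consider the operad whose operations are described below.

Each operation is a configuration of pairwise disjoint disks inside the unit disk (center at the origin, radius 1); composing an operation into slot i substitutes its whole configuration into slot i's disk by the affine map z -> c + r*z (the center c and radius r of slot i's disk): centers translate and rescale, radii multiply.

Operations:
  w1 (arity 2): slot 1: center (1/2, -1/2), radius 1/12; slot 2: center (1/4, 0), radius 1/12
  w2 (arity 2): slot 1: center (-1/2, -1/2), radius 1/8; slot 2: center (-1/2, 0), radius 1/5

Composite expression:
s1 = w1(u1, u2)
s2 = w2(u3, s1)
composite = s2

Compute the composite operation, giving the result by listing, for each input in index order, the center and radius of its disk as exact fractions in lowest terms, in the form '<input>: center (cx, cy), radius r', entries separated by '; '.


u1: center (-2/5, -1/10), radius 1/60; u2: center (-9/20, 0), radius 1/60; u3: center (-1/2, -1/2), radius 1/8

Nesting under w2 composes maps z -> c + r*z down each u-path.
tracing u3 down its 1-map path: center (-1/2, -1/2), radius 1/8
tracing u1 down its 2-map path: center (-2/5, -1/10), radius 1/60
tracing u2 down its 2-map path: center (-9/20, 0), radius 1/60
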